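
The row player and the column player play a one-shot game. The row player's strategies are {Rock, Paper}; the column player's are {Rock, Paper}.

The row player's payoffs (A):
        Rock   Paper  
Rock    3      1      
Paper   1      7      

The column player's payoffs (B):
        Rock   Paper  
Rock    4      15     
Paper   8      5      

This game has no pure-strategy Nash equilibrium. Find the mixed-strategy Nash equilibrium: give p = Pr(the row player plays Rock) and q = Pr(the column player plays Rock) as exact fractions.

p = 3/14, q = 3/4

In a mixed NE each player is indifferent between their pure strategies, so the opponent's mix sets the indifference.
The column player indifferent between Rock and Paper: p·4 + (1−p)·8 = p·15 + (1−p)·5 ⟹ 8 + (-4)p = 5 + 10p ⟹ p = 3/14.
The row player indifferent between Rock and Paper: q·3 + (1−q)·1 = q·1 + (1−q)·7 ⟹ 1 + 2q = 7 + (-6)q ⟹ q = 3/4.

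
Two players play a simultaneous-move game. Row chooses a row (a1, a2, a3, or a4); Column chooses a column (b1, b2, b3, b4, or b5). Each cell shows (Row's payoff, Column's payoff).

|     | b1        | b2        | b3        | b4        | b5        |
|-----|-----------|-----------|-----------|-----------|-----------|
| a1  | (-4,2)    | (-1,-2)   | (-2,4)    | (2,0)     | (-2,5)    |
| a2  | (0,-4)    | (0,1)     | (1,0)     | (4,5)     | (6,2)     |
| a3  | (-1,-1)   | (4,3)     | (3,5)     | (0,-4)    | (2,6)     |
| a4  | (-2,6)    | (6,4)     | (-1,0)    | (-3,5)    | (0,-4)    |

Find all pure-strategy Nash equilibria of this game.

Find each player's best response to every opponent strategy; NE are the intersections.
Row's best responses — vs b1: a2 (payoff 0); vs b2: a4 (payoff 6); vs b3: a3 (payoff 3); vs b4: a2 (payoff 4); vs b5: a2 (payoff 6).
Column's best responses — vs a1: b5 (payoff 5); vs a2: b4 (payoff 5); vs a3: b5 (payoff 6); vs a4: b1 (payoff 6).
The only mutual best response is (a2, b4); neither player gains by switching there.

(a2, b4)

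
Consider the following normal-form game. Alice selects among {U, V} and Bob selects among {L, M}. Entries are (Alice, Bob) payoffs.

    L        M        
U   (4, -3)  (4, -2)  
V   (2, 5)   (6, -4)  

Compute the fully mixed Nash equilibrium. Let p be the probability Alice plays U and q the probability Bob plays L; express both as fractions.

p = 9/10, q = 1/2

Each player's mixing probability is pinned down by making the *other* player indifferent.
Bob indifferent between L and M: p·(-3) + (1−p)·5 = p·(-2) + (1−p)·(-4) ⟹ 5 + (-8)p = (-4) + 2p ⟹ p = 9/10.
Alice indifferent between U and V: q·4 + (1−q)·4 = q·2 + (1−q)·6 ⟹ 4 + 0q = 6 + (-4)q ⟹ q = 1/2.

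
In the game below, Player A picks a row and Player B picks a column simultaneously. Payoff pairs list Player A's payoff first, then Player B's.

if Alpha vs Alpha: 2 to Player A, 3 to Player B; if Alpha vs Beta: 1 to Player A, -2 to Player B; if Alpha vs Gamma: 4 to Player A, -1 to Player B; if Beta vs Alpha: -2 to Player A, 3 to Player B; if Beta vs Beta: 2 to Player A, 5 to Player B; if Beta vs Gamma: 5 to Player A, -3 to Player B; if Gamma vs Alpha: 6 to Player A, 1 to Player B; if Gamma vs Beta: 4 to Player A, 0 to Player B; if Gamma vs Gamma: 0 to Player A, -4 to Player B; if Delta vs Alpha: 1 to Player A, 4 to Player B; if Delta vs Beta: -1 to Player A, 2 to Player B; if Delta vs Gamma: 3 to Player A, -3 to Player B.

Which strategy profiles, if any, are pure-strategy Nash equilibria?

Find each player's best response to every opponent strategy; NE are the intersections.
Player A's best responses — vs Alpha: Gamma (payoff 6); vs Beta: Gamma (payoff 4); vs Gamma: Beta (payoff 5).
Player B's best responses — vs Alpha: Alpha (payoff 3); vs Beta: Beta (payoff 5); vs Gamma: Alpha (payoff 1); vs Delta: Alpha (payoff 4).
The only mutual best response is (Gamma, Alpha); neither player gains by switching there.

(Gamma, Alpha)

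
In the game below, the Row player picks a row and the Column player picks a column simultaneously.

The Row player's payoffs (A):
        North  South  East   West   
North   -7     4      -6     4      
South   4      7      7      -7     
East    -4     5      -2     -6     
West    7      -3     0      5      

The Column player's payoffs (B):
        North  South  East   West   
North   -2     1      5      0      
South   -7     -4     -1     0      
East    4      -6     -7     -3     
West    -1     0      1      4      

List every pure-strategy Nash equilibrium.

(West, West)

Find each player's best response to every opponent strategy; NE are the intersections.
The Row player's best responses — vs North: West (payoff 7); vs South: South (payoff 7); vs East: South (payoff 7); vs West: West (payoff 5).
The Column player's best responses — vs North: East (payoff 5); vs South: West (payoff 0); vs East: North (payoff 4); vs West: West (payoff 4).
The only mutual best response is (West, West); neither player gains by switching there.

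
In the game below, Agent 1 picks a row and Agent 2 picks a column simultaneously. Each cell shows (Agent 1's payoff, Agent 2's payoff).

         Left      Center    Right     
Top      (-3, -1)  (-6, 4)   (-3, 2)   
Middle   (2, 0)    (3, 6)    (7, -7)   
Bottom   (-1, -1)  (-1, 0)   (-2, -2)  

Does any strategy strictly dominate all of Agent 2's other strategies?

Center

Check whether one of Agent 2's strategies beats all alternatives regardless of what the opponent does.
Center strictly dominates: vs Top: 4 > each of {-1, 2}; vs Middle: 6 > each of {0, -7}; vs Bottom: 0 > each of {-1, -2}.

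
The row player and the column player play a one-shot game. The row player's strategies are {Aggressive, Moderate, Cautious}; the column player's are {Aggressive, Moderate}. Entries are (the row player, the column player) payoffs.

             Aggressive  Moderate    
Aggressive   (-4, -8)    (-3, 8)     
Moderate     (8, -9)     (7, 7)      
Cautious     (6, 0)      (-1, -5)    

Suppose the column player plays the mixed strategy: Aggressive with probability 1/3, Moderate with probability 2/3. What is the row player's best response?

The row player's best reply maximizes expected payoff against the mix.
Aggressive: (1/3)·(-4) + (2/3)·(-3) = -10/3
Moderate: (1/3)·8 + (2/3)·7 = 22/3
Cautious: (1/3)·6 + (2/3)·(-1) = 4/3
Highest expected payoff is 22/3, from Moderate.

Moderate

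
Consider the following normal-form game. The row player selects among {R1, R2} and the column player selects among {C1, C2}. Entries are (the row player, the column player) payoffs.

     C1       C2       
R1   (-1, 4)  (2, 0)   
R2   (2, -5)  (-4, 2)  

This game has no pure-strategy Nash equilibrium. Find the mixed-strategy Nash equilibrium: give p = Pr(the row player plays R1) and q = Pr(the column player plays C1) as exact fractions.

p = 7/11, q = 2/3

Each player's mixing probability is pinned down by making the *other* player indifferent.
The column player indifferent between C1 and C2: p·4 + (1−p)·(-5) = p·0 + (1−p)·2 ⟹ (-5) + 9p = 2 + (-2)p ⟹ p = 7/11.
The row player indifferent between R1 and R2: q·(-1) + (1−q)·2 = q·2 + (1−q)·(-4) ⟹ 2 + (-3)q = (-4) + 6q ⟹ q = 2/3.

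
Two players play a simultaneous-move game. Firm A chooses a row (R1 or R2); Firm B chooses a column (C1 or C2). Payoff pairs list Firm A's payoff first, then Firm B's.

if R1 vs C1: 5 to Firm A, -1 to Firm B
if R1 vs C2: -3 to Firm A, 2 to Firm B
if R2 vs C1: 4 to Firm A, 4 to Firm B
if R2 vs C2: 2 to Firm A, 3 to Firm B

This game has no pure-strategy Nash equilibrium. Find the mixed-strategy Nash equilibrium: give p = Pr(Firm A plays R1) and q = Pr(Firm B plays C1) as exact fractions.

In a mixed NE each player is indifferent between their pure strategies, so the opponent's mix sets the indifference.
Firm B indifferent between C1 and C2: p·(-1) + (1−p)·4 = p·2 + (1−p)·3 ⟹ 4 + (-5)p = 3 + (-1)p ⟹ p = 1/4.
Firm A indifferent between R1 and R2: q·5 + (1−q)·(-3) = q·4 + (1−q)·2 ⟹ (-3) + 8q = 2 + 2q ⟹ q = 5/6.

p = 1/4, q = 5/6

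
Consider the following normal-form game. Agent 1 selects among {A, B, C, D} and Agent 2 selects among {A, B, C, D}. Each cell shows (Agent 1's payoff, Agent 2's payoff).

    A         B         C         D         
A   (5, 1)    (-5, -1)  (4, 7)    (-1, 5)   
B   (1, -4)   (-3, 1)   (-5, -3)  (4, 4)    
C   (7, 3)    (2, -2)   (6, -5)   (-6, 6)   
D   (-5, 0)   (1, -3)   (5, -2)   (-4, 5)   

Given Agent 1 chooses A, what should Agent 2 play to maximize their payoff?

With Agent 1 fixed at A, Agent 2's payoffs are: A → 1, B → -1, C → 7, D → 5.
The maximum is 7, achieved by C.

C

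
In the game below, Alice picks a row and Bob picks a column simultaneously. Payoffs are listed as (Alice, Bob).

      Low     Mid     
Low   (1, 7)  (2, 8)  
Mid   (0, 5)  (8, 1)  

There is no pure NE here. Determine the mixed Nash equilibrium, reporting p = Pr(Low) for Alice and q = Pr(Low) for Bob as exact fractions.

Each player's mixing probability is pinned down by making the *other* player indifferent.
Bob indifferent between Low and Mid: p·7 + (1−p)·5 = p·8 + (1−p)·1 ⟹ 5 + 2p = 1 + 7p ⟹ p = 4/5.
Alice indifferent between Low and Mid: q·1 + (1−q)·2 = q·0 + (1−q)·8 ⟹ 2 + (-1)q = 8 + (-8)q ⟹ q = 6/7.

p = 4/5, q = 6/7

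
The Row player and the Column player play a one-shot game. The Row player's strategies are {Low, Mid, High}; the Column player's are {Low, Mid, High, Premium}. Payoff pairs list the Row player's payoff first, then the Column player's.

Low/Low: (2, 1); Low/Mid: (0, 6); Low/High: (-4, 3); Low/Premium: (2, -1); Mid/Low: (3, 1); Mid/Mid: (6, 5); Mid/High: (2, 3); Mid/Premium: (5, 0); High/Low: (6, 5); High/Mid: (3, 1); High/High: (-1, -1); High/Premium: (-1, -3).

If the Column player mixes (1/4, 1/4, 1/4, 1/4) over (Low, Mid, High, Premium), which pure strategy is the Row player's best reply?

Mid

Compute the Row player's expected payoff from each pure strategy against the given mix.
Low: (1/4)·2 + (1/4)·0 + (1/4)·(-4) + (1/4)·2 = 0
Mid: (1/4)·3 + (1/4)·6 + (1/4)·2 + (1/4)·5 = 4
High: (1/4)·6 + (1/4)·3 + (1/4)·(-1) + (1/4)·(-1) = 7/4
Highest expected payoff is 4, from Mid.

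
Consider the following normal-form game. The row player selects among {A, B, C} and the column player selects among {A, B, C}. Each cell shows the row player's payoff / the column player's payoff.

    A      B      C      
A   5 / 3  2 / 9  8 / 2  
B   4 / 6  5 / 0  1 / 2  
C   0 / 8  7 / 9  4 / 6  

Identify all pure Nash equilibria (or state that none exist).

(C, B)

A profile is a Nash equilibrium when each player is best-responding to the other.
The row player's best responses — vs A: A (payoff 5); vs B: C (payoff 7); vs C: A (payoff 8).
The column player's best responses — vs A: B (payoff 9); vs B: A (payoff 6); vs C: B (payoff 9).
The only mutual best response is (C, B); neither player gains by switching there.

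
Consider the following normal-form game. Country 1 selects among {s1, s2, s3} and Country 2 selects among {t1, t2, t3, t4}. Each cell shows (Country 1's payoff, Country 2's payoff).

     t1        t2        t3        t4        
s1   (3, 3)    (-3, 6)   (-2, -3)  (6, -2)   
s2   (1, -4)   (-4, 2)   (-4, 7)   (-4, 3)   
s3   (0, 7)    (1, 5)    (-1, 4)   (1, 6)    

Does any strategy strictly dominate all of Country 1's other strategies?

None

Check whether one of Country 1's strategies beats all alternatives regardless of what the opponent does.
s1 is not dominant: against t2, s3 gives 1 > -3.
s2 is not dominant: against t1, s1 gives 3 > 1.
s3 is not dominant: against t1, s1 gives 3 > 0.
No single strategy is best against every opponent action.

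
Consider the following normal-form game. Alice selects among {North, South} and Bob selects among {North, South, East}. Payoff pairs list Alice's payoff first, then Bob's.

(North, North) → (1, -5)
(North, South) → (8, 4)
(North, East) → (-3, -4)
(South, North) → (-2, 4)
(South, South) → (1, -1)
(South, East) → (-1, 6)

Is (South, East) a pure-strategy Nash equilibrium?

Holding Bob at East: Alice gets -1 from South, versus -3 from North. No profitable deviation for Alice.
Holding Alice at South: Bob gets 6 from East, versus 4 from North, -1 from South. No profitable deviation for Bob either.

Yes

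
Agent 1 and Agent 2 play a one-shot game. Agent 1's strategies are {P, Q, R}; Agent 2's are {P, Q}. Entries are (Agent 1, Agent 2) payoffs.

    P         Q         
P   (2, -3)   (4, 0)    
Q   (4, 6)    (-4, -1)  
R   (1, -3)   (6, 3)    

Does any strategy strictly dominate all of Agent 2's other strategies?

No strictly dominant strategy

Check whether one of Agent 2's strategies beats all alternatives regardless of what the opponent does.
P is not dominant: against P, Q gives 0 > -3.
Q is not dominant: against Q, P gives 6 > -1.
No single strategy is best against every opponent action.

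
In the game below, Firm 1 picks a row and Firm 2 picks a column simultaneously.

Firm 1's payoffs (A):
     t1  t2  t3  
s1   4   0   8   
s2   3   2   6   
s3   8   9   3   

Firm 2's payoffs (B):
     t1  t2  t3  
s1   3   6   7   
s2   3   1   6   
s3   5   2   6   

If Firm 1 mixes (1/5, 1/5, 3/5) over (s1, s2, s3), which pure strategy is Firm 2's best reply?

Compute Firm 2's expected payoff from each pure strategy against the given mix.
t1: (1/5)·3 + (1/5)·3 + (3/5)·5 = 21/5
t2: (1/5)·6 + (1/5)·1 + (3/5)·2 = 13/5
t3: (1/5)·7 + (1/5)·6 + (3/5)·6 = 31/5
Highest expected payoff is 31/5, from t3.

t3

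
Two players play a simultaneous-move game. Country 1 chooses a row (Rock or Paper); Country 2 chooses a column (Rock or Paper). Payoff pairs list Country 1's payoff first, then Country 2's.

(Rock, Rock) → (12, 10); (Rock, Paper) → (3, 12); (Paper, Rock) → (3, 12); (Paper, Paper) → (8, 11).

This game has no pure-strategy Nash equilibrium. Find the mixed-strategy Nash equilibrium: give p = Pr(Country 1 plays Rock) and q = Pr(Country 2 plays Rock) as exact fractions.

Each player's mixing probability is pinned down by making the *other* player indifferent.
Country 2 indifferent between Rock and Paper: p·10 + (1−p)·12 = p·12 + (1−p)·11 ⟹ 12 + (-2)p = 11 + 1p ⟹ p = 1/3.
Country 1 indifferent between Rock and Paper: q·12 + (1−q)·3 = q·3 + (1−q)·8 ⟹ 3 + 9q = 8 + (-5)q ⟹ q = 5/14.

p = 1/3, q = 5/14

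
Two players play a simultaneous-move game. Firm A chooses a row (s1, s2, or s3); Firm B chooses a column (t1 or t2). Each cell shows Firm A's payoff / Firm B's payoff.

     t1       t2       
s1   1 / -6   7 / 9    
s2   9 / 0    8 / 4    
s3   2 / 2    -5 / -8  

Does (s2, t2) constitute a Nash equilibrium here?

Holding Firm B at t2: Firm A gets 8 from s2, versus 7 from s1, -5 from s3. No profitable deviation for Firm A.
Holding Firm A at s2: Firm B gets 4 from t2, versus 0 from t1. No profitable deviation for Firm B either.

Yes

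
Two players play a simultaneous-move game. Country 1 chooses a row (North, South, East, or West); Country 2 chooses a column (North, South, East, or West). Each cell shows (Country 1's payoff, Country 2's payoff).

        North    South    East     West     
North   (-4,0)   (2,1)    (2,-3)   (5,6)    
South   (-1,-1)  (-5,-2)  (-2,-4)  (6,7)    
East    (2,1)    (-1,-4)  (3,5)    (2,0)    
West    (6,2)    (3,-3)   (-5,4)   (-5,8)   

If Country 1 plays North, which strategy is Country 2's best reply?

West

With Country 1 fixed at North, Country 2's payoffs are: North → 0, South → 1, East → -3, West → 6.
The maximum is 6, achieved by West.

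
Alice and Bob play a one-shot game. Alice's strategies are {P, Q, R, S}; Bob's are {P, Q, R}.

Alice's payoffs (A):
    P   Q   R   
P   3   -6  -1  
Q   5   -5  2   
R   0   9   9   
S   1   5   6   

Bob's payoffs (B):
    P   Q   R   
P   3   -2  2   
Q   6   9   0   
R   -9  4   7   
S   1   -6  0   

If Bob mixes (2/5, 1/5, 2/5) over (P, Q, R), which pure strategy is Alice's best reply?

Alice's best reply maximizes expected payoff against the mix.
P: (2/5)·3 + (1/5)·(-6) + (2/5)·(-1) = -2/5
Q: (2/5)·5 + (1/5)·(-5) + (2/5)·2 = 9/5
R: (2/5)·0 + (1/5)·9 + (2/5)·9 = 27/5
S: (2/5)·1 + (1/5)·5 + (2/5)·6 = 19/5
Highest expected payoff is 27/5, from R.

R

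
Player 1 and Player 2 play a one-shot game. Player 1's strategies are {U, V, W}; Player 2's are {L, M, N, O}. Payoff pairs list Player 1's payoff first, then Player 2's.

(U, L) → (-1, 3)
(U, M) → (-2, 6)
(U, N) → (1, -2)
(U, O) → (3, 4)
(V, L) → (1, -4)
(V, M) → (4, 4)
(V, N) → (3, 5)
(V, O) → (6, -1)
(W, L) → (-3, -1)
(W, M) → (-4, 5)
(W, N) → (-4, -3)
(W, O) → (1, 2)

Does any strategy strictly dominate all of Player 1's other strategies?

Check whether one of Player 1's strategies beats all alternatives regardless of what the opponent does.
V strictly dominates: vs L: 1 > each of {-1, -3}; vs M: 4 > each of {-2, -4}; vs N: 3 > each of {1, -4}; vs O: 6 > each of {3, 1}.

V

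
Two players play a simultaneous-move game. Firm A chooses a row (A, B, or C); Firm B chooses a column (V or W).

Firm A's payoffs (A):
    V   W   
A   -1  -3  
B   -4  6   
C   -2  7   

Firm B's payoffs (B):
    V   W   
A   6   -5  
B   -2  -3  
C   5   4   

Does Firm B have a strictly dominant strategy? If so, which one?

A strategy is strictly dominant if it gives Firm B a strictly higher payoff than every other strategy, against every choice by the opponent.
V strictly dominates: vs A: 6 > -5; vs B: -2 > -3; vs C: 5 > 4.

V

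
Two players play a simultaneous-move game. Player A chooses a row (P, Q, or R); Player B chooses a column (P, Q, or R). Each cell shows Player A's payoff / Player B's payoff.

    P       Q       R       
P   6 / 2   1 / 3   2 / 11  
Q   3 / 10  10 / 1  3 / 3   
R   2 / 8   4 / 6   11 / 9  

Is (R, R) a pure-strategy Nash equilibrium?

Yes

Holding Player B at R: Player A gets 11 from R, versus 2 from P, 3 from Q. No profitable deviation for Player A.
Holding Player A at R: Player B gets 9 from R, versus 8 from P, 6 from Q. No profitable deviation for Player B either.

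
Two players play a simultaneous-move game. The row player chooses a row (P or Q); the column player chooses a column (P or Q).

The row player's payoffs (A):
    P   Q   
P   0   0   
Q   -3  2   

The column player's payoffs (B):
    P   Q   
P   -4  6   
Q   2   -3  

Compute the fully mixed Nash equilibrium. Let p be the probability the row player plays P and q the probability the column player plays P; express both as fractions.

Each player's mixing probability is pinned down by making the *other* player indifferent.
The column player indifferent between P and Q: p·(-4) + (1−p)·2 = p·6 + (1−p)·(-3) ⟹ 2 + (-6)p = (-3) + 9p ⟹ p = 1/3.
The row player indifferent between P and Q: q·0 + (1−q)·0 = q·(-3) + (1−q)·2 ⟹ 0 + 0q = 2 + (-5)q ⟹ q = 2/5.

p = 1/3, q = 2/5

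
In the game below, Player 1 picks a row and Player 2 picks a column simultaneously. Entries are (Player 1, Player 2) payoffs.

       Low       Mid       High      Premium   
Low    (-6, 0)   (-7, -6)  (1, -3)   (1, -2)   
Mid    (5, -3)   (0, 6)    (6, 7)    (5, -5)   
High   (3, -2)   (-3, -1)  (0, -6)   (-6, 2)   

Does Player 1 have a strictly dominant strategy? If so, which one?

Mid

A strategy is strictly dominant if it gives Player 1 a strictly higher payoff than every other strategy, against every choice by the opponent.
Mid strictly dominates: vs Low: 5 > each of {-6, 3}; vs Mid: 0 > each of {-7, -3}; vs High: 6 > each of {1, 0}; vs Premium: 5 > each of {1, -6}.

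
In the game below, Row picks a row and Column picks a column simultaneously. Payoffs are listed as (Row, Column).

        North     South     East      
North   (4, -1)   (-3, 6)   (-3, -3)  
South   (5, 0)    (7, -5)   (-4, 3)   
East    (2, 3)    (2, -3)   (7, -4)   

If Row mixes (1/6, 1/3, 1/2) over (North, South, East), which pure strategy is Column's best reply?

North

Compute Column's expected payoff from each pure strategy against the given mix.
North: (1/6)·(-1) + (1/3)·0 + (1/2)·3 = 4/3
South: (1/6)·6 + (1/3)·(-5) + (1/2)·(-3) = -13/6
East: (1/6)·(-3) + (1/3)·3 + (1/2)·(-4) = -3/2
Highest expected payoff is 4/3, from North.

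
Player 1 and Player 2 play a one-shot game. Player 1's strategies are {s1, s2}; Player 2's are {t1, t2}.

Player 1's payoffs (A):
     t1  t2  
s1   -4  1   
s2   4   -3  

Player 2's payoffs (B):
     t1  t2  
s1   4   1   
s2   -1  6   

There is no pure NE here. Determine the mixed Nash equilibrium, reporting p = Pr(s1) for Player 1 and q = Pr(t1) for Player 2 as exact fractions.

Each player's mixing probability is pinned down by making the *other* player indifferent.
Player 2 indifferent between t1 and t2: p·4 + (1−p)·(-1) = p·1 + (1−p)·6 ⟹ (-1) + 5p = 6 + (-5)p ⟹ p = 7/10.
Player 1 indifferent between s1 and s2: q·(-4) + (1−q)·1 = q·4 + (1−q)·(-3) ⟹ 1 + (-5)q = (-3) + 7q ⟹ q = 1/3.

p = 7/10, q = 1/3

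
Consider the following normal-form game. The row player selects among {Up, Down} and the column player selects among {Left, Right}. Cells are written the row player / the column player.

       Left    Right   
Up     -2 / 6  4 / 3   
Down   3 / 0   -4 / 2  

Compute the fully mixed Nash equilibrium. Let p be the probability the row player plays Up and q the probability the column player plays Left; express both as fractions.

p = 2/5, q = 8/13

Each player's mixing probability is pinned down by making the *other* player indifferent.
The column player indifferent between Left and Right: p·6 + (1−p)·0 = p·3 + (1−p)·2 ⟹ 0 + 6p = 2 + 1p ⟹ p = 2/5.
The row player indifferent between Up and Down: q·(-2) + (1−q)·4 = q·3 + (1−q)·(-4) ⟹ 4 + (-6)q = (-4) + 7q ⟹ q = 8/13.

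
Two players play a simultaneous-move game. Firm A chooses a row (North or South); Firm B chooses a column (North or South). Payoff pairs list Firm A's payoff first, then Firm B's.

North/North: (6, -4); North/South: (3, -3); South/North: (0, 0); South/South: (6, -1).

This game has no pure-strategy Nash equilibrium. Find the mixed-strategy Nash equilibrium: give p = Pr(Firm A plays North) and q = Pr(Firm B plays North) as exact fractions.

p = 1/2, q = 1/3

Each player's mixing probability is pinned down by making the *other* player indifferent.
Firm B indifferent between North and South: p·(-4) + (1−p)·0 = p·(-3) + (1−p)·(-1) ⟹ 0 + (-4)p = (-1) + (-2)p ⟹ p = 1/2.
Firm A indifferent between North and South: q·6 + (1−q)·3 = q·0 + (1−q)·6 ⟹ 3 + 3q = 6 + (-6)q ⟹ q = 1/3.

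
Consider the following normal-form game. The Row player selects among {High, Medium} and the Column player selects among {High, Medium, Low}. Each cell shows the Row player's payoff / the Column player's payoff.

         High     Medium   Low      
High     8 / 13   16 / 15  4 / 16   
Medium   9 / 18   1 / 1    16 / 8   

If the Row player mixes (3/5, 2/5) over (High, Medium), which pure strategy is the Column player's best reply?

The Column player's best reply maximizes expected payoff against the mix.
High: (3/5)·13 + (2/5)·18 = 15
Medium: (3/5)·15 + (2/5)·1 = 47/5
Low: (3/5)·16 + (2/5)·8 = 64/5
Highest expected payoff is 15, from High.

High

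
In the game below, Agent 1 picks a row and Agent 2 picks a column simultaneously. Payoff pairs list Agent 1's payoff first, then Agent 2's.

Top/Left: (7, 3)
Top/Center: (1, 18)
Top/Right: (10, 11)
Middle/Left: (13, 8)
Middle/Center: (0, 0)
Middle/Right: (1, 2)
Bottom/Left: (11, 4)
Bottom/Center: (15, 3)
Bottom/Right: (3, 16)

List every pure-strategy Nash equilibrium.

Check mutual best responses: a cell is a NE iff neither player can gain by unilaterally deviating.
Agent 1's best responses — vs Left: Middle (payoff 13); vs Center: Bottom (payoff 15); vs Right: Top (payoff 10).
Agent 2's best responses — vs Top: Center (payoff 18); vs Middle: Left (payoff 8); vs Bottom: Right (payoff 16).
The only mutual best response is (Middle, Left); neither player gains by switching there.

(Middle, Left)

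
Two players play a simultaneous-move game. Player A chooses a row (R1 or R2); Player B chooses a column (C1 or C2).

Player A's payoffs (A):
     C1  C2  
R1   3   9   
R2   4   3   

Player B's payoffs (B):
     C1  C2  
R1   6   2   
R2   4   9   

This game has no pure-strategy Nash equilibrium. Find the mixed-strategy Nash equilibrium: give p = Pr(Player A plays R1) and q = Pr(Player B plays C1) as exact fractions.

p = 5/9, q = 6/7

In a mixed NE each player is indifferent between their pure strategies, so the opponent's mix sets the indifference.
Player B indifferent between C1 and C2: p·6 + (1−p)·4 = p·2 + (1−p)·9 ⟹ 4 + 2p = 9 + (-7)p ⟹ p = 5/9.
Player A indifferent between R1 and R2: q·3 + (1−q)·9 = q·4 + (1−q)·3 ⟹ 9 + (-6)q = 3 + 1q ⟹ q = 6/7.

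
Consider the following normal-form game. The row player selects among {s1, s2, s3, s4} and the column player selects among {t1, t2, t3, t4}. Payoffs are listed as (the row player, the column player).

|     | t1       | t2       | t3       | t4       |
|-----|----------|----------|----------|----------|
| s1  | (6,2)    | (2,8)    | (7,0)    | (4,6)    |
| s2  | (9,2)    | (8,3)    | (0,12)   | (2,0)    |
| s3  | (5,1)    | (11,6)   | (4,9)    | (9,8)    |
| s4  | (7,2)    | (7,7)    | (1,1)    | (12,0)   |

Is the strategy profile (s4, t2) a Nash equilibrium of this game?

Holding the column player at t2: the row player gets 7 from s4 but could get 11 by switching to s3. The row player has a profitable deviation.

No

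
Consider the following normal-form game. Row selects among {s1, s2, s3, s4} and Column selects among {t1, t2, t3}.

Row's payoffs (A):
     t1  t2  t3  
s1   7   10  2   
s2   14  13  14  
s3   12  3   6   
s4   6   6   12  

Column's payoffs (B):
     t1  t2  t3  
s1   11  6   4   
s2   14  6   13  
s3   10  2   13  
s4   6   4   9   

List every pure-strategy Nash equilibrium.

(s2, t1)

A profile is a Nash equilibrium when each player is best-responding to the other.
Row's best responses — vs t1: s2 (payoff 14); vs t2: s2 (payoff 13); vs t3: s2 (payoff 14).
Column's best responses — vs s1: t1 (payoff 11); vs s2: t1 (payoff 14); vs s3: t3 (payoff 13); vs s4: t3 (payoff 9).
The only mutual best response is (s2, t1); neither player gains by switching there.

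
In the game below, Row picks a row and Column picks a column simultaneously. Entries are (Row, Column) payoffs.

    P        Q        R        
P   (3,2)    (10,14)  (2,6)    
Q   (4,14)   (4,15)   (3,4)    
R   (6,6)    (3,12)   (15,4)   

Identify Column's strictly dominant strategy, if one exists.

Q

A strategy is strictly dominant if it gives Column a strictly higher payoff than every other strategy, against every choice by the opponent.
Q strictly dominates: vs P: 14 > each of {2, 6}; vs Q: 15 > each of {14, 4}; vs R: 12 > each of {6, 4}.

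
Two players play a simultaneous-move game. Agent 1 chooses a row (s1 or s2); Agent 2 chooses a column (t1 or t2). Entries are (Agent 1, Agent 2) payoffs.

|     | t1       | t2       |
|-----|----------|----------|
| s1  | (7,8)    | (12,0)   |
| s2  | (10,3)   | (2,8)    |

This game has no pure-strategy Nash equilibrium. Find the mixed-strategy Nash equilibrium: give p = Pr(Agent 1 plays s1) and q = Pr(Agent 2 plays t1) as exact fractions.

In a mixed NE each player is indifferent between their pure strategies, so the opponent's mix sets the indifference.
Agent 2 indifferent between t1 and t2: p·8 + (1−p)·3 = p·0 + (1−p)·8 ⟹ 3 + 5p = 8 + (-8)p ⟹ p = 5/13.
Agent 1 indifferent between s1 and s2: q·7 + (1−q)·12 = q·10 + (1−q)·2 ⟹ 12 + (-5)q = 2 + 8q ⟹ q = 10/13.

p = 5/13, q = 10/13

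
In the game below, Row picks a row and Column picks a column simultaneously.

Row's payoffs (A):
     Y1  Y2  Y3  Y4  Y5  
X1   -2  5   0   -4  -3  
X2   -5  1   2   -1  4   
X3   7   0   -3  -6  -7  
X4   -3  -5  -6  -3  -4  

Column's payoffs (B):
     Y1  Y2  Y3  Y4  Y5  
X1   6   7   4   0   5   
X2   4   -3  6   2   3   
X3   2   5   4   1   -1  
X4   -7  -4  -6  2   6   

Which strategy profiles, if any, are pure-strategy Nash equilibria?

Check mutual best responses: a cell is a NE iff neither player can gain by unilaterally deviating.
Row's best responses — vs Y1: X3 (payoff 7); vs Y2: X1 (payoff 5); vs Y3: X2 (payoff 2); vs Y4: X2 (payoff -1); vs Y5: X2 (payoff 4).
Column's best responses — vs X1: Y2 (payoff 7); vs X2: Y3 (payoff 6); vs X3: Y2 (payoff 5); vs X4: Y5 (payoff 6).
Mutual best responses occur at (X1, Y2) and (X2, Y3); at each, neither player gains by switching.

(X1, Y2) and (X2, Y3)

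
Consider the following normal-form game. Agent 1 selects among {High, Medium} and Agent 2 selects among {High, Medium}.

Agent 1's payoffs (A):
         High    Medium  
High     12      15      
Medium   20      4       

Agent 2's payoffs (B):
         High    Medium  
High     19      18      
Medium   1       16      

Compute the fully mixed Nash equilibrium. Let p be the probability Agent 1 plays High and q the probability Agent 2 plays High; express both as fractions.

In a mixed NE each player is indifferent between their pure strategies, so the opponent's mix sets the indifference.
Agent 2 indifferent between High and Medium: p·19 + (1−p)·1 = p·18 + (1−p)·16 ⟹ 1 + 18p = 16 + 2p ⟹ p = 15/16.
Agent 1 indifferent between High and Medium: q·12 + (1−q)·15 = q·20 + (1−q)·4 ⟹ 15 + (-3)q = 4 + 16q ⟹ q = 11/19.

p = 15/16, q = 11/19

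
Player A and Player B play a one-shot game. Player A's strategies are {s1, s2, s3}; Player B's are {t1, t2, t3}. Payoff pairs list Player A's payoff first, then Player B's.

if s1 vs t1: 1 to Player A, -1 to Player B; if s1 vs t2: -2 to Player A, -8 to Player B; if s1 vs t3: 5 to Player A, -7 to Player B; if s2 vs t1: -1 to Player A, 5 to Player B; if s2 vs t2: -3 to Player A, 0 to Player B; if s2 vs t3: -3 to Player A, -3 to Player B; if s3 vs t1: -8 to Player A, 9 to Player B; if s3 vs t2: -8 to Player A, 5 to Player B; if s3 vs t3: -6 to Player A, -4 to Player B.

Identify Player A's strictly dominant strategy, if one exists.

s1

A strategy is strictly dominant if it gives Player A a strictly higher payoff than every other strategy, against every choice by the opponent.
s1 strictly dominates: vs t1: 1 > each of {-1, -8}; vs t2: -2 > each of {-3, -8}; vs t3: 5 > each of {-3, -6}.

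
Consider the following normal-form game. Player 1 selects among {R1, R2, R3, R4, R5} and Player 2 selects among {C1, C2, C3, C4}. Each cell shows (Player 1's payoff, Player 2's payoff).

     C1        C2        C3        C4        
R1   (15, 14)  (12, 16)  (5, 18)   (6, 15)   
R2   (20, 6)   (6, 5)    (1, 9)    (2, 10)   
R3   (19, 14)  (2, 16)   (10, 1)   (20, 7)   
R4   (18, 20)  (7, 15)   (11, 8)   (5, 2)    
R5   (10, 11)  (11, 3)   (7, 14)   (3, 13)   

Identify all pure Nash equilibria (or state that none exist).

Find each player's best response to every opponent strategy; NE are the intersections.
Player 1's best responses — vs C1: R2 (payoff 20); vs C2: R1 (payoff 12); vs C3: R4 (payoff 11); vs C4: R3 (payoff 20).
Player 2's best responses — vs R1: C3 (payoff 18); vs R2: C4 (payoff 10); vs R3: C2 (payoff 16); vs R4: C1 (payoff 20); vs R5: C3 (payoff 14).
No cell has both players best-responding. For instance, Player 1's best reply to C1 is R2, but against R2 Player 2 prefers C4 over C1.

None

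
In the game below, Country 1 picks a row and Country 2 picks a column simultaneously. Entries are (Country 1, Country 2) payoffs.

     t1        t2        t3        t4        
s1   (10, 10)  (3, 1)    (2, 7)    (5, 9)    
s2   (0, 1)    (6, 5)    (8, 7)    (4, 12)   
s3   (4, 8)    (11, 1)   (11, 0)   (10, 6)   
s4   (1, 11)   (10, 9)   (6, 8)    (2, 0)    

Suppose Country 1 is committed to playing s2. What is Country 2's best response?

With Country 1 fixed at s2, Country 2's payoffs are: t1 → 1, t2 → 5, t3 → 7, t4 → 12.
The maximum is 12, achieved by t4.

t4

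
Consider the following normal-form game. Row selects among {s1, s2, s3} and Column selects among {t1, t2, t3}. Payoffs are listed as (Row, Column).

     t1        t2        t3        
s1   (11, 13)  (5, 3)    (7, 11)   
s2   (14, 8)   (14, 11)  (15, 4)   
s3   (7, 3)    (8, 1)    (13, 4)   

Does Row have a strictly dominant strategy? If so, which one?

Check whether one of Row's strategies beats all alternatives regardless of what the opponent does.
s2 strictly dominates: vs t1: 14 > each of {11, 7}; vs t2: 14 > each of {5, 8}; vs t3: 15 > each of {7, 13}.

s2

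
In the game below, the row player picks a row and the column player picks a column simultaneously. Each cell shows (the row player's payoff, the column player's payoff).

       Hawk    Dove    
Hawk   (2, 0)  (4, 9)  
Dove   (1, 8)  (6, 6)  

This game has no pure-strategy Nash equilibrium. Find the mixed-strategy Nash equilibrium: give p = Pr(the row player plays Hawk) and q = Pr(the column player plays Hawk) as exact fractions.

p = 2/11, q = 2/3

In a mixed NE each player is indifferent between their pure strategies, so the opponent's mix sets the indifference.
The column player indifferent between Hawk and Dove: p·0 + (1−p)·8 = p·9 + (1−p)·6 ⟹ 8 + (-8)p = 6 + 3p ⟹ p = 2/11.
The row player indifferent between Hawk and Dove: q·2 + (1−q)·4 = q·1 + (1−q)·6 ⟹ 4 + (-2)q = 6 + (-5)q ⟹ q = 2/3.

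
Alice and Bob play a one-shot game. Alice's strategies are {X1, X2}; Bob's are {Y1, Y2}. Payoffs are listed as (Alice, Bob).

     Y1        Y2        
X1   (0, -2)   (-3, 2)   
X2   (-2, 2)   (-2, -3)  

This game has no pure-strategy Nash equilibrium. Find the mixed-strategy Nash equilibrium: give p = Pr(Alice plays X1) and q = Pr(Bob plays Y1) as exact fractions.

In a mixed NE each player is indifferent between their pure strategies, so the opponent's mix sets the indifference.
Bob indifferent between Y1 and Y2: p·(-2) + (1−p)·2 = p·2 + (1−p)·(-3) ⟹ 2 + (-4)p = (-3) + 5p ⟹ p = 5/9.
Alice indifferent between X1 and X2: q·0 + (1−q)·(-3) = q·(-2) + (1−q)·(-2) ⟹ (-3) + 3q = (-2) + 0q ⟹ q = 1/3.

p = 5/9, q = 1/3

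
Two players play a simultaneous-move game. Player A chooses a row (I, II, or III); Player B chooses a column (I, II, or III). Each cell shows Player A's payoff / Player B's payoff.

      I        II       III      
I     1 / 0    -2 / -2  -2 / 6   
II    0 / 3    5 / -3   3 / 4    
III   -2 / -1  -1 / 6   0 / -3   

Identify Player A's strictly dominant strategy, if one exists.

None

A strategy is strictly dominant if it gives Player A a strictly higher payoff than every other strategy, against every choice by the opponent.
I is not dominant: against II, II gives 5 > -2.
II is not dominant: against I, I gives 1 > 0.
III is not dominant: against I, I gives 1 > -2.
No single strategy is best against every opponent action.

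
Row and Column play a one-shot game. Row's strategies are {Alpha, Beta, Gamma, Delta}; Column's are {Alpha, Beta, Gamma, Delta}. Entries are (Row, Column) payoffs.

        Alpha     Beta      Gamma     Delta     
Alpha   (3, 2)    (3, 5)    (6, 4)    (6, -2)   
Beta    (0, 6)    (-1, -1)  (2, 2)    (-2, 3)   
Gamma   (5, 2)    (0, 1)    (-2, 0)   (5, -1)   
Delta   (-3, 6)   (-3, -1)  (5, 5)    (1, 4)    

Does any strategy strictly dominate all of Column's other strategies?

None

Check whether one of Column's strategies beats all alternatives regardless of what the opponent does.
Alpha is not dominant: against Alpha, Beta gives 5 > 2.
Beta is not dominant: against Beta, Alpha gives 6 > -1.
Gamma is not dominant: against Alpha, Beta gives 5 > 4.
Delta is not dominant: against Alpha, Alpha gives 2 > -2.
No single strategy is best against every opponent action.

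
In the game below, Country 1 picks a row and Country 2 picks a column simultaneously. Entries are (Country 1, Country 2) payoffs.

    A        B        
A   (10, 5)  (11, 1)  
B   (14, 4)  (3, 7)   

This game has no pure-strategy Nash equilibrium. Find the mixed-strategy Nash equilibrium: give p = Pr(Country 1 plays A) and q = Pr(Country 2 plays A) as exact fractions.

p = 3/7, q = 2/3

Each player's mixing probability is pinned down by making the *other* player indifferent.
Country 2 indifferent between A and B: p·5 + (1−p)·4 = p·1 + (1−p)·7 ⟹ 4 + 1p = 7 + (-6)p ⟹ p = 3/7.
Country 1 indifferent between A and B: q·10 + (1−q)·11 = q·14 + (1−q)·3 ⟹ 11 + (-1)q = 3 + 11q ⟹ q = 2/3.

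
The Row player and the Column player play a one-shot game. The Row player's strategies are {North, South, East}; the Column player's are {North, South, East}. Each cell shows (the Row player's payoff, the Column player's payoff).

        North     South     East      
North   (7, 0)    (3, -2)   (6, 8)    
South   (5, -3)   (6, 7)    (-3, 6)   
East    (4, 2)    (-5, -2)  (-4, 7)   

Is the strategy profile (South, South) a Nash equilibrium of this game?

Yes

Holding the Column player at South: the Row player gets 6 from South, versus 3 from North, -5 from East. No profitable deviation for the Row player.
Holding the Row player at South: the Column player gets 7 from South, versus -3 from North, 6 from East. No profitable deviation for the Column player either.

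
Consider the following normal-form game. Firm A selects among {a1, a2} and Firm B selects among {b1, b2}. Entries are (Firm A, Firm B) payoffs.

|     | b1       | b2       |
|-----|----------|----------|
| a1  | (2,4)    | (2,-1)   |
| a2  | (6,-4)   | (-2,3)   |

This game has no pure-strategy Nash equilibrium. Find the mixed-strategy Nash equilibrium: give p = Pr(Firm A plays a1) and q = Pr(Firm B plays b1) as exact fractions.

Each player's mixing probability is pinned down by making the *other* player indifferent.
Firm B indifferent between b1 and b2: p·4 + (1−p)·(-4) = p·(-1) + (1−p)·3 ⟹ (-4) + 8p = 3 + (-4)p ⟹ p = 7/12.
Firm A indifferent between a1 and a2: q·2 + (1−q)·2 = q·6 + (1−q)·(-2) ⟹ 2 + 0q = (-2) + 8q ⟹ q = 1/2.

p = 7/12, q = 1/2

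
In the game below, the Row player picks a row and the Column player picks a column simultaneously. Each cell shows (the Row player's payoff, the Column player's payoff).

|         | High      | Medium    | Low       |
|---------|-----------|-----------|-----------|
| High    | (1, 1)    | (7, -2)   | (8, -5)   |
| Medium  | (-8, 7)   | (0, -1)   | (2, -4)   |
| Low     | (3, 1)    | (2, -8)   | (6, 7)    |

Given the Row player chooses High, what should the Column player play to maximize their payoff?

High

With the Row player fixed at High, the Column player's payoffs are: High → 1, Medium → -2, Low → -5.
The maximum is 1, achieved by High.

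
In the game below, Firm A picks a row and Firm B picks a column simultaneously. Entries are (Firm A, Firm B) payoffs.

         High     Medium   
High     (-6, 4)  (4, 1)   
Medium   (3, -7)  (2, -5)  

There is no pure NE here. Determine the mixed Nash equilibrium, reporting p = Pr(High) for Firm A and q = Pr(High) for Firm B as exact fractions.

In a mixed NE each player is indifferent between their pure strategies, so the opponent's mix sets the indifference.
Firm B indifferent between High and Medium: p·4 + (1−p)·(-7) = p·1 + (1−p)·(-5) ⟹ (-7) + 11p = (-5) + 6p ⟹ p = 2/5.
Firm A indifferent between High and Medium: q·(-6) + (1−q)·4 = q·3 + (1−q)·2 ⟹ 4 + (-10)q = 2 + 1q ⟹ q = 2/11.

p = 2/5, q = 2/11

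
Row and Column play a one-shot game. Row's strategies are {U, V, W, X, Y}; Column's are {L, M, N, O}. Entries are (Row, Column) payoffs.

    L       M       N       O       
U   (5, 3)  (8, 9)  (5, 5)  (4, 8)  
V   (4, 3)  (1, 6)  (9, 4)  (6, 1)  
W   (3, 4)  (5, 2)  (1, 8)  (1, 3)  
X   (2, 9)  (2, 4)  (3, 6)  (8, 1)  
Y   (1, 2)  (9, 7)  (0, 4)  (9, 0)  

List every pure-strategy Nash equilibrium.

(Y, M)

Find each player's best response to every opponent strategy; NE are the intersections.
Row's best responses — vs L: U (payoff 5); vs M: Y (payoff 9); vs N: V (payoff 9); vs O: Y (payoff 9).
Column's best responses — vs U: M (payoff 9); vs V: M (payoff 6); vs W: N (payoff 8); vs X: L (payoff 9); vs Y: M (payoff 7).
The only mutual best response is (Y, M); neither player gains by switching there.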